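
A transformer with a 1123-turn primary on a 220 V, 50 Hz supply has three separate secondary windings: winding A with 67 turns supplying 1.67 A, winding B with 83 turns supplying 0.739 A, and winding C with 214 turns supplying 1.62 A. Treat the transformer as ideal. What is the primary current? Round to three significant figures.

V_A = 220 × 67/1123 = 13.126 V; V_B = 220 × 83/1123 = 16.260 V; V_C = 220 × 214/1123 = 41.923 V.
P_out = V_A I_A + V_B I_B + V_C I_C = 13.126×1.67 + 16.260×0.739 + 41.923×1.62 = 21.920 + 12.016 + 67.916 = 101.85 W.
Ideal ⇒ P_in = P_out, so I_p = P_out/V_p = 101.85/220 = 0.463 A.

I_p ≈ 0.463 A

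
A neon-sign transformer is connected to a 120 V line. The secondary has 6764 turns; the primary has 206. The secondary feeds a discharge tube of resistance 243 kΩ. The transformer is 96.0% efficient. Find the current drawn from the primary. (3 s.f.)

V_s = 120 × 6764/206 = 3940.2 V.
I_s = V_s/R = 3940.2/243000 = 0.016215 A.
P_out = V_s I_s = 3940.2 × 0.016215 = 63.889 W.
P_in = P_out/η = 63.889/0.960 = 66.551 W.
I_p = P_in/V_p = 66.551/120 = 0.555 A.

I_p ≈ 0.555 A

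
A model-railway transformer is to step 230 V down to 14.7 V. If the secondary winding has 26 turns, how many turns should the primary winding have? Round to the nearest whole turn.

N_p = 407 turns

N_p/N_s = V_p/V_s, so N_p = 26 × 230/14.7 = 406.8 ≈ 407 turns.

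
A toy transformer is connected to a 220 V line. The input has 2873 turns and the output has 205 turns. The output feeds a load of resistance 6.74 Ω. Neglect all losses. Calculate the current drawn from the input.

I_in ≈ 0.166 A

V_out = V_in × N_out/N_in = 220 × 205/2873 = 15.698 V.
I_out = V_out/R = 15.698/6.74 = 2.3291 A.
For an ideal transformer I_in N_in = I_out N_out, so I_in = 2.3291 × 205/2873 = 0.166 A.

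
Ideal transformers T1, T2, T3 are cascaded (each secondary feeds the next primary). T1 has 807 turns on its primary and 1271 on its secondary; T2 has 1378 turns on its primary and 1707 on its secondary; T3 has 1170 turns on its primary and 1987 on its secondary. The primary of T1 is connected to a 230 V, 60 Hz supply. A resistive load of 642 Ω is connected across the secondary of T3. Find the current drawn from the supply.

I_supply ≈ 3.93 A

After T1: V = 230.00 × 1271/807 = 362.24 V.
After T2: V = 362.24 × 1707/1378 = 448.73 V.
After T3: V = 448.73 × 1987/1170 = 762.07 V.
I_load = 762.07/642 = 1.1870 A, so P_out = 762.07 × 1.1870 = 904.60 W.
All ideal ⇒ P_in = P_out, so I_supply = 904.60/230 = 3.93 A.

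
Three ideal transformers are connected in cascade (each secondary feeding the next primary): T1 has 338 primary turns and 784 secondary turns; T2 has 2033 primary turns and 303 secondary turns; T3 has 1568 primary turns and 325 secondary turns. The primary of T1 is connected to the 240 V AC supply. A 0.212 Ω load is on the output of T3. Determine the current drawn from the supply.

After T1: V = 240.00 × 784/338 = 556.69 V.
After T2: V = 556.69 × 303/2033 = 82.969 V.
After T3: V = 82.969 × 325/1568 = 17.197 V.
I_load = 17.197/0.212 = 81.118 A, so P_out = 17.197 × 81.118 = 1395.0 W.
All ideal ⇒ P_in = P_out, so I_supply = 1395.0/240 = 5.81 A.

I_supply ≈ 5.81 A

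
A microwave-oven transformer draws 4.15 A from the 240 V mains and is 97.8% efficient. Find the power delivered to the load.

P_in = V_p I_p = 240 × 4.15 = 996.00 W.
P_out = η P_in = 0.978 × 996.00 = 974 W.

P_out ≈ 974 W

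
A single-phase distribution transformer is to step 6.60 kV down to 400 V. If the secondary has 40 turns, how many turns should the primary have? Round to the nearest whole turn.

N_p/N_s = V_p/V_s, so N_p = 40 × 6600/400 = 660.0 ≈ 660 turns.

N_p = 660 turns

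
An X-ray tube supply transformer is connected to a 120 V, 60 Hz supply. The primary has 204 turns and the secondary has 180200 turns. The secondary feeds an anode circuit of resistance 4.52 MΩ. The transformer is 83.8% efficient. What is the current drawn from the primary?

V_s = 120 × 180200/204 = 106000 V.
I_s = V_s/R = 106000/(4.52×10^6) = 0.023451 A.
P_out = V_s I_s = 106000 × 0.023451 = 2485.8 W.
P_in = P_out/η = 2485.8/0.838 = 2966.4 W.
I_p = P_in/V_p = 2966.4/120 = 24.7 A.

I_p ≈ 24.7 A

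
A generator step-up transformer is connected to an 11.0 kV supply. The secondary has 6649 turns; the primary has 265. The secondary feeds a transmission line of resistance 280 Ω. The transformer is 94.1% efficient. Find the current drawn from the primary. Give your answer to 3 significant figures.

I_p ≈ 26300 A

V_s = 11000 × 6649/265 = 276000 V.
I_s = V_s/R = 276000/280 = 985.70 A.
P_out = V_s I_s = 276000 × 985.70 = 2.7205×10^8 W.
P_in = P_out/η = 2.7205×10^8/0.941 = 2.8911×10^8 W.
I_p = P_in/V_p = 2.8911×10^8/11000 = 26300 A.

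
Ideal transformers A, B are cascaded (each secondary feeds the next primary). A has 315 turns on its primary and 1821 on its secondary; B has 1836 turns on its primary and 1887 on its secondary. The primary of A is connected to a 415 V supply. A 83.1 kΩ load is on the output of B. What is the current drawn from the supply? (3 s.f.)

I_supply ≈ 0.176 A

Secondary of A: V = 415.00 × 1821/315 = 2399.1 V.
Secondary of B: V = 2399.1 × 1887/1836 = 2465.7 V.
I_load = 2465.7/83100 = 0.029672 A, so P_out = 2465.7 × 0.029672 = 73.163 W.
All ideal ⇒ P_in = P_out, so I_supply = 73.163/415 = 0.176 A.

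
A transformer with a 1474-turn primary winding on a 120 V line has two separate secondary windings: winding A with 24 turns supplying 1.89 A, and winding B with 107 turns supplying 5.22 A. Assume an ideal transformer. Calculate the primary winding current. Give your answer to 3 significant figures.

I_p ≈ 0.410 A

V_A = 120 × 24/1474 = 1.9539 V; V_B = 120 × 107/1474 = 8.7110 V.
P_out = V_A I_A + V_B I_B = 1.9539×1.89 + 8.7110×5.22 = 3.6928 + 45.471 = 49.164 W.
Ideal ⇒ P_in = P_out, so I_p = P_out/V_p = 49.164/120 = 0.410 A.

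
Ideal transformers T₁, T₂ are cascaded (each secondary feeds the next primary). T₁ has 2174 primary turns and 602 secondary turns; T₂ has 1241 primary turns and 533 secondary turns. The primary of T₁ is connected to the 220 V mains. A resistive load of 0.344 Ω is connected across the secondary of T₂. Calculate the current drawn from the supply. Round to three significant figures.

I_supply ≈ 9.05 A

After T₁: V = 220.00 × 602/2174 = 60.920 V.
After T₂: V = 60.920 × 533/1241 = 26.165 V.
I_load = 26.165/0.344 = 76.060 A, so P_out = 26.165 × 76.060 = 1990.1 W.
All ideal ⇒ P_in = P_out, so I_supply = 1990.1/220 = 9.05 A.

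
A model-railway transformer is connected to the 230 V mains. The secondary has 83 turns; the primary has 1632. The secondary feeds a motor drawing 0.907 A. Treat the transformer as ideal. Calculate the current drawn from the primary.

I_p ≈ 0.0461 A

For an ideal transformer I_p N_p = I_s N_s, so I_p = 0.907 × 83/1632 = 0.0461 A.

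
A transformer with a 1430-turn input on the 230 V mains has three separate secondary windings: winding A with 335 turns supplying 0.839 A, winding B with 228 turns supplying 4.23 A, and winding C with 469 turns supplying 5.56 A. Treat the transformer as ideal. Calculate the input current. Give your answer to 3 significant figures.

I_in ≈ 2.69 A

V_A = 230 × 335/1430 = 53.881 V; V_B = 230 × 228/1430 = 36.671 V; V_C = 230 × 469/1430 = 75.434 V.
P_out = V_A I_A + V_B I_B + V_C I_C = 53.881×0.839 + 36.671×4.23 + 75.434×5.56 = 45.206 + 155.12 + 419.41 = 619.74 W.
Ideal ⇒ P_in = P_out, so I_in = P_out/V_in = 619.74/230 = 2.69 A.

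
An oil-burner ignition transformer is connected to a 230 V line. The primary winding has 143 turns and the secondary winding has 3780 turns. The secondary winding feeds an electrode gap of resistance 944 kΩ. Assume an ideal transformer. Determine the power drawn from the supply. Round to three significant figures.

P ≈ 39.2 W

V_s = V_p × N_s/N_p = 230 × 3780/143 = 6079.7 V.
I_s = V_s/R = 6079.7/944000 = 0.0064404 A.
I_p = I_s × N_s/N_p = 0.0064404 × 3780/143 = 0.17024 A.
P = V_p I_p = 230 × 0.17024 = 39.2 W.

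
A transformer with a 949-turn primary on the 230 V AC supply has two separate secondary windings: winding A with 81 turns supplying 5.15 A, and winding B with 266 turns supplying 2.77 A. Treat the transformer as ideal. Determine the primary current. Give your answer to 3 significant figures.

V_A = 230 × 81/949 = 19.631 V; V_B = 230 × 266/949 = 64.468 V.
P_out = V_A I_A + V_B I_B = 19.631×5.15 + 64.468×2.77 = 101.10 + 178.58 = 279.68 W.
Ideal ⇒ P_in = P_out, so I_p = P_out/V_p = 279.68/230 = 1.22 A.

I_p ≈ 1.22 A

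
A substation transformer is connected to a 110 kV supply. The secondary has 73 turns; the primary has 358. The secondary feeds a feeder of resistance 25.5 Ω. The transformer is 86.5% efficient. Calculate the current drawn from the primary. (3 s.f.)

I_p ≈ 207 A

V_s = 110000 × 73/358 = 22430 V.
I_s = V_s/R = 22430/25.5 = 879.61 A.
P_out = V_s I_s = 22430 × 879.61 = 1.9730×10^7 W.
P_in = P_out/η = 1.9730×10^7/0.865 = 2.2809×10^7 W.
I_p = P_in/V_p = 2.2809×10^7/110000 = 207 A.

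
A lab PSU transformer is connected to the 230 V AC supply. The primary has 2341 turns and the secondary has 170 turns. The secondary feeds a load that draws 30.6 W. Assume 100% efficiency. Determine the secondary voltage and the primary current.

V_s = V_p × N_s/N_p = 230 × 170/2341 = 16.702 V.
I_s = P/V_s = 30.6/16.702 = 1.8321 A.
I_p = I_s × N_s/N_p = 1.8321 × 170/2341 = 0.133 A.

V_s ≈ 16.7 V, I_p ≈ 0.133 A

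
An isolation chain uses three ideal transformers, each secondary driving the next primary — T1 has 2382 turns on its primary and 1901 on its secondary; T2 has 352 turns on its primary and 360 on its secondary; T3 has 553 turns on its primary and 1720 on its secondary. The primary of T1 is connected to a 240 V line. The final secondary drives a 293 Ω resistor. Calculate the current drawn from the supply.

After T1: V = 240.00 × 1901/2382 = 191.54 V.
After T2: V = 191.54 × 360/352 = 195.89 V.
After T3: V = 195.89 × 1720/553 = 609.28 V.
I_load = 609.28/293 = 2.0794 A, so P_out = 609.28 × 2.0794 = 1267.0 W.
All ideal ⇒ P_in = P_out, so I_supply = 1267.0/240 = 5.28 A.

I_supply ≈ 5.28 A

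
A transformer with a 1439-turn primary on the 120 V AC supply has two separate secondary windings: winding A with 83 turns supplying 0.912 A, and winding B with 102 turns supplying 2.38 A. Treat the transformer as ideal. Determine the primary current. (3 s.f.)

V_A = 120 × 83/1439 = 6.9215 V; V_B = 120 × 102/1439 = 8.5059 V.
P_out = V_A I_A + V_B I_B = 6.9215×0.912 + 8.5059×2.38 = 6.3124 + 20.244 = 26.556 W.
Ideal ⇒ P_in = P_out, so I_p = P_out/V_p = 26.556/120 = 0.221 A.

I_p ≈ 0.221 A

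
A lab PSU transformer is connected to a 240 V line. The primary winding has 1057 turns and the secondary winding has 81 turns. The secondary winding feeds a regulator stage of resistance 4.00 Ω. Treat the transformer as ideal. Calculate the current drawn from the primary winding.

I_p ≈ 0.352 A

V_s = V_p × N_s/N_p = 240 × 81/1057 = 18.392 V.
I_s = V_s/R = 18.392/4.00 = 4.5979 A.
For an ideal transformer I_p N_p = I_s N_s, so I_p = 4.5979 × 81/1057 = 0.352 A.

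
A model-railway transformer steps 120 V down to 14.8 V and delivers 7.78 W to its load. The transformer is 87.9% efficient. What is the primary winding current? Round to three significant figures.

I_p ≈ 0.0738 A

P_in = P_out/η = 7.78/0.879 = 8.8510 W.
I_p = P_in/V_p = 8.8510/120 = 0.0738 A.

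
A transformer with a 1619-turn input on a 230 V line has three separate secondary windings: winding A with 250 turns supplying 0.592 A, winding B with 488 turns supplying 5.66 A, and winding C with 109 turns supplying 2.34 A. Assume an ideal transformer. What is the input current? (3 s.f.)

V_A = 230 × 250/1619 = 35.516 V; V_B = 230 × 488/1619 = 69.327 V; V_C = 230 × 109/1619 = 15.485 V.
P_out = V_A I_A + V_B I_B + V_C I_C = 35.516×0.592 + 69.327×5.66 + 15.485×2.34 = 21.025 + 392.39 + 36.235 = 449.65 W.
Ideal ⇒ P_in = P_out, so I_in = P_out/V_in = 449.65/230 = 1.95 A.

I_in ≈ 1.95 A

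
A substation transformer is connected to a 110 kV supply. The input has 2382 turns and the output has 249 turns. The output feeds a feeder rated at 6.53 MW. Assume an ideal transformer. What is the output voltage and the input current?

V_out ≈ 11500 V, I_in ≈ 59.4 A

V_out = V_in × N_out/N_in = 110000 × 249/2382 = 11499 V.
I_out = P/V_out = 6.53×10^6/11499 = 567.89 A.
I_in = I_out × N_out/N_in = 567.89 × 249/2382 = 59.4 A.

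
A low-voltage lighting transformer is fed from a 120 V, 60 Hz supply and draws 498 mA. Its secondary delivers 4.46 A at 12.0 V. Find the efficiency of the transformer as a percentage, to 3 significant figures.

P_in = 120 × 0.498 = 59.7600 W.
P_out = 12.0 × 4.46 = 53.5200 W.
η = P_out/P_in = 53.5200/59.7600 = 0.896.

η ≈ 89.6%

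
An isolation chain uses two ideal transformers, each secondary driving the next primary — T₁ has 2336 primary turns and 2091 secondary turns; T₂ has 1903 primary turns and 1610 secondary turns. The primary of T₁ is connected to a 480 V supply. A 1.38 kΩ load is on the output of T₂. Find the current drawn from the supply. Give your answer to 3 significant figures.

I_supply ≈ 0.199 A

After T₁: V = 480.00 × 2091/2336 = 429.66 V.
After T₂: V = 429.66 × 1610/1903 = 363.50 V.
I_load = 363.50/1380 = 0.26341 A, so P_out = 363.50 × 0.26341 = 95.750 W.
All ideal ⇒ P_in = P_out, so I_supply = 95.750/480 = 0.199 A.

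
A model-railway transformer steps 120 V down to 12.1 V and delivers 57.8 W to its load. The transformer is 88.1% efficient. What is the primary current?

I_p ≈ 0.547 A

P_in = P_out/η = 57.8/0.881 = 65.607 W.
I_p = P_in/V_p = 65.607/120 = 0.547 A.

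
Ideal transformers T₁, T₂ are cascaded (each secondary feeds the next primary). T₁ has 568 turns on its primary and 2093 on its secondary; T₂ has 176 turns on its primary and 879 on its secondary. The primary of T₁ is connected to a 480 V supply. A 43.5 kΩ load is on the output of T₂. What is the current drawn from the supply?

I_supply ≈ 3.74 A

After T₁: V = 480.00 × 2093/568 = 1768.7 V.
After T₂: V = 1768.7 × 879/176 = 8833.6 V.
I_load = 8833.6/43500 = 0.20307 A, so P_out = 8833.6 × 0.20307 = 1793.9 W.
All ideal ⇒ P_in = P_out, so I_supply = 1793.9/480 = 3.74 A.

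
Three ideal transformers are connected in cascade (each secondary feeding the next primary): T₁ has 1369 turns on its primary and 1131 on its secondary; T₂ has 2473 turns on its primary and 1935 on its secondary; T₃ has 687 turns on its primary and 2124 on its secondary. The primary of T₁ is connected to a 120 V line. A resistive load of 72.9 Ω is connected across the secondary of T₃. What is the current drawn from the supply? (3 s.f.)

I_supply ≈ 6.57 A

After T₁: V = 120.00 × 1131/1369 = 99.138 V.
After T₂: V = 99.138 × 1935/2473 = 77.571 V.
After T₃: V = 77.571 × 2124/687 = 239.83 V.
I_load = 239.83/72.9 = 3.2898 A, so P_out = 239.83 × 3.2898 = 788.97 W.
All ideal ⇒ P_in = P_out, so I_supply = 788.97/120 = 6.57 A.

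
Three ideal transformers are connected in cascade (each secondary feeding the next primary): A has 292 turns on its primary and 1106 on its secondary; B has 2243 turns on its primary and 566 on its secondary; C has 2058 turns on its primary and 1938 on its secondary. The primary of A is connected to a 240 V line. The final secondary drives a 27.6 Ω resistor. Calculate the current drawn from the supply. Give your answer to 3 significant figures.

I_supply ≈ 7.04 A

Secondary of A: V = 240.00 × 1106/292 = 909.04 V.
Secondary of B: V = 909.04 × 566/2243 = 229.39 V.
Secondary of C: V = 229.39 × 1938/2058 = 216.01 V.
I_load = 216.01/27.6 = 7.8265 A, so P_out = 216.01 × 7.8265 = 1690.6 W.
All ideal ⇒ P_in = P_out, so I_supply = 1690.6/240 = 7.04 A.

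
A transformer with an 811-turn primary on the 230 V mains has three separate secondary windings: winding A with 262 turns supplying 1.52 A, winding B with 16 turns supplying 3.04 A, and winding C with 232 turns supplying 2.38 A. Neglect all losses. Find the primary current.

V_A = 230 × 262/811 = 74.303 V; V_B = 230 × 16/811 = 4.5376 V; V_C = 230 × 232/811 = 65.795 V.
P_out = V_A I_A + V_B I_B + V_C I_C = 74.303×1.52 + 4.5376×3.04 + 65.795×2.38 = 112.94 + 13.794 + 156.59 = 283.33 W.
Ideal ⇒ P_in = P_out, so I_p = P_out/V_p = 283.33/230 = 1.23 A.

I_p ≈ 1.23 A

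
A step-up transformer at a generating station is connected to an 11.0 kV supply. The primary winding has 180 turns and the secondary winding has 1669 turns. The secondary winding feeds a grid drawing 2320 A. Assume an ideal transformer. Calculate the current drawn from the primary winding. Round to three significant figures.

For an ideal transformer I_p N_p = I_s N_s, so I_p = 2320 × 1669/180 = 21500 A.

I_p ≈ 21500 A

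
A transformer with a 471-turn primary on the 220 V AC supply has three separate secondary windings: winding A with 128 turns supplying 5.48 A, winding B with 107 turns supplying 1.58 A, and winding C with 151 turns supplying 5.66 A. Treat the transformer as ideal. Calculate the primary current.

I_p ≈ 3.66 A

V_A = 220 × 128/471 = 59.788 V; V_B = 220 × 107/471 = 49.979 V; V_C = 220 × 151/471 = 70.531 V.
P_out = V_A I_A + V_B I_B + V_C I_C = 59.788×5.48 + 49.979×1.58 + 70.531×5.66 = 327.64 + 78.966 + 399.20 = 805.81 W.
Ideal ⇒ P_in = P_out, so I_p = P_out/V_p = 805.81/220 = 3.66 A.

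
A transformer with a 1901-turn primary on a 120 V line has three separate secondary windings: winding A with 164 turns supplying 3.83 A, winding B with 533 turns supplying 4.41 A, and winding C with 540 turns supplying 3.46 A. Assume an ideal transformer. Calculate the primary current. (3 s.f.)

I_p ≈ 2.55 A

V_A = 120 × 164/1901 = 10.352 V; V_B = 120 × 533/1901 = 33.645 V; V_C = 120 × 540/1901 = 34.087 V.
P_out = V_A I_A + V_B I_B + V_C I_C = 10.352×3.83 + 33.645×4.41 + 34.087×3.46 = 39.650 + 148.38 + 117.94 = 305.97 W.
Ideal ⇒ P_in = P_out, so I_p = P_out/V_p = 305.97/120 = 2.55 A.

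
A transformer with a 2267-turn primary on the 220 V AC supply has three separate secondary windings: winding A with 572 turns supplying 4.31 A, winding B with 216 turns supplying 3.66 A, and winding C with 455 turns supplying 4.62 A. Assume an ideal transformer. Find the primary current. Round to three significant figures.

I_p ≈ 2.36 A

V_A = 220 × 572/2267 = 55.509 V; V_B = 220 × 216/2267 = 20.962 V; V_C = 220 × 455/2267 = 44.155 V.
P_out = V_A I_A + V_B I_B + V_C I_C = 55.509×4.31 + 20.962×3.66 + 44.155×4.62 = 239.25 + 76.720 + 204.00 = 519.96 W.
Ideal ⇒ P_in = P_out, so I_p = P_out/V_p = 519.96/220 = 2.36 A.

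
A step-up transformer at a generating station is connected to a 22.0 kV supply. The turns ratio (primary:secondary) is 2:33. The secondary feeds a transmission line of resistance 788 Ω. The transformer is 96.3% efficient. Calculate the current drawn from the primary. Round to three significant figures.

I_p ≈ 7890 A

V_s = 22000 × 33/2 = 363000 V.
I_s = V_s/R = 363000/788 = 460.66 A.
P_out = V_s I_s = 363000 × 460.66 = 1.6722×10^8 W.
P_in = P_out/η = 1.6722×10^8/0.963 = 1.7364×10^8 W.
I_p = P_in/V_p = 1.7364×10^8/22000 = 7890 A.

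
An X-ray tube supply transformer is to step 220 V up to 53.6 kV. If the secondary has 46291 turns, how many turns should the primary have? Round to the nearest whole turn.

N_p/N_s = V_p/V_s, so N_p = 46291 × 220/53600 = 190.0 ≈ 190 turns.

N_p = 190 turns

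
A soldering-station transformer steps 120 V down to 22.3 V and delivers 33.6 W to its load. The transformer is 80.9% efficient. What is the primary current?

I_p ≈ 0.346 A

P_in = P_out/η = 33.6/0.809 = 41.533 W.
I_p = P_in/V_p = 41.533/120 = 0.346 A.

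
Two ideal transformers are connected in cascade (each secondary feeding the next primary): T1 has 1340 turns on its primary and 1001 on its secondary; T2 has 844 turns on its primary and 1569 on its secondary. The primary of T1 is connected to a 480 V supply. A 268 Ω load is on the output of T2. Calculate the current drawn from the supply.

I_supply ≈ 3.45 A

After T1: V = 480.00 × 1001/1340 = 358.57 V.
After T2: V = 358.57 × 1569/844 = 666.58 V.
I_load = 666.58/268 = 2.4872 A, so P_out = 666.58 × 2.4872 = 1657.9 W.
All ideal ⇒ P_in = P_out, so I_supply = 1657.9/480 = 3.45 A.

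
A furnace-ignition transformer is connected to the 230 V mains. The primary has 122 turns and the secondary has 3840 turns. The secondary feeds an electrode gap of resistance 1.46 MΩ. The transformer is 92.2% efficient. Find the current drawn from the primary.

I_p ≈ 0.169 A

V_s = 230 × 3840/122 = 7239.3 V.
I_s = V_s/R = 7239.3/(1.46×10^6) = 0.0049585 A.
P_out = V_s I_s = 7239.3 × 0.0049585 = 35.896 W.
P_in = P_out/η = 35.896/0.922 = 38.933 W.
I_p = P_in/V_p = 38.933/230 = 0.169 A.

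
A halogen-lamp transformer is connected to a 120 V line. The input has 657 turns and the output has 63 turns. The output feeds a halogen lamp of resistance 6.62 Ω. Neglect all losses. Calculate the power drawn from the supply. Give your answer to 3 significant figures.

V_out = V_in × N_out/N_in = 120 × 63/657 = 11.507 V.
I_out = V_out/R = 11.507/6.62 = 1.7382 A.
I_in = I_out × N_out/N_in = 1.7382 × 63/657 = 0.16668 A.
P = V_in I_in = 120 × 0.16668 = 20.0 W.

P ≈ 20.0 W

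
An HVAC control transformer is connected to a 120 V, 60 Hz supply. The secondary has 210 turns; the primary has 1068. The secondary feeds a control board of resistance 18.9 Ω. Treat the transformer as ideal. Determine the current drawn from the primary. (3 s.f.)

I_p ≈ 0.245 A

V_s = V_p × N_s/N_p = 120 × 210/1068 = 23.596 V.
I_s = V_s/R = 23.596/18.9 = 1.2484 A.
For an ideal transformer I_p N_p = I_s N_s, so I_p = 1.2484 × 210/1068 = 0.245 A.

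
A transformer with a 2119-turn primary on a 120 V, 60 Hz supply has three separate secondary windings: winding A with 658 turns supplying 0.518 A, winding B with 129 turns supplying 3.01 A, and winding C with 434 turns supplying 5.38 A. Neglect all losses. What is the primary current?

V_A = 120 × 658/2119 = 37.263 V; V_B = 120 × 129/2119 = 7.3053 V; V_C = 120 × 434/2119 = 24.578 V.
P_out = V_A I_A + V_B I_B + V_C I_C = 37.263×0.518 + 7.3053×3.01 + 24.578×5.38 = 19.302 + 21.989 + 132.23 = 173.52 W.
Ideal ⇒ P_in = P_out, so I_p = P_out/V_p = 173.52/120 = 1.45 A.

I_p ≈ 1.45 A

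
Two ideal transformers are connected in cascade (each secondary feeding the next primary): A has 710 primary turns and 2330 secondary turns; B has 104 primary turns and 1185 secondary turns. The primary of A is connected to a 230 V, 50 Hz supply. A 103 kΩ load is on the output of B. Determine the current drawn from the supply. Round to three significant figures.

I_supply ≈ 3.12 A

After A: V = 230.00 × 2330/710 = 754.79 V.
After B: V = 754.79 × 1185/104 = 8600.2 V.
I_load = 8600.2/103000 = 0.083497 A, so P_out = 8600.2 × 0.083497 = 718.10 W.
All ideal ⇒ P_in = P_out, so I_supply = 718.10/230 = 3.12 A.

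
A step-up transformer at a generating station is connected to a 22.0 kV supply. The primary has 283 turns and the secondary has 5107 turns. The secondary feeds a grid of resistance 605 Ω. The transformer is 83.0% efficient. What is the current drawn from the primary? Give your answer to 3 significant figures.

V_s = 22000 × 5107/283 = 397010 V.
I_s = V_s/R = 397010/605 = 656.22 A.
P_out = V_s I_s = 397010 × 656.22 = 2.6052×10^8 W.
P_in = P_out/η = 2.6052×10^8/0.830 = 3.1389×10^8 W.
I_p = P_in/V_p = 3.1389×10^8/22000 = 14300 A.

I_p ≈ 14300 A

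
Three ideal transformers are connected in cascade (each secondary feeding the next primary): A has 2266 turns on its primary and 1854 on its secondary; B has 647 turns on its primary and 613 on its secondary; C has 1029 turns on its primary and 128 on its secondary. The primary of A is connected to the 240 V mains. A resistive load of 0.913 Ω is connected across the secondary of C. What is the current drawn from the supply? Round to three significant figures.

Secondary of A: V = 240.00 × 1854/2266 = 196.36 V.
Secondary of B: V = 196.36 × 613/647 = 186.04 V.
Secondary of C: V = 186.04 × 128/1029 = 23.143 V.
I_load = 23.143/0.913 = 25.348 A, so P_out = 23.143 × 25.348 = 586.61 W.
All ideal ⇒ P_in = P_out, so I_supply = 586.61/240 = 2.44 A.

I_supply ≈ 2.44 A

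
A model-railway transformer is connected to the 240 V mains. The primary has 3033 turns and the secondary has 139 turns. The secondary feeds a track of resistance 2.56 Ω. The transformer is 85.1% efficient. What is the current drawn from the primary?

I_p ≈ 0.231 A

V_s = 240 × 139/3033 = 10.999 V.
I_s = V_s/R = 10.999/2.56 = 4.2965 A.
P_out = V_s I_s = 10.999 × 4.2965 = 47.257 W.
P_in = P_out/η = 47.257/0.851 = 55.531 W.
I_p = P_in/V_p = 55.531/240 = 0.231 A.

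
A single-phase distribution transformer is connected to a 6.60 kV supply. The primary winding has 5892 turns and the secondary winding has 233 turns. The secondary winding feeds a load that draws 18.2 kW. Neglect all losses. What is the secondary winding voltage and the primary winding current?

V_s = V_p × N_s/N_p = 6600 × 233/5892 = 261.00 V.
I_s = P/V_s = 18200/261.00 = 69.732 A.
I_p = I_s × N_s/N_p = 69.732 × 233/5892 = 2.76 A.

V_s ≈ 261 V, I_p ≈ 2.76 A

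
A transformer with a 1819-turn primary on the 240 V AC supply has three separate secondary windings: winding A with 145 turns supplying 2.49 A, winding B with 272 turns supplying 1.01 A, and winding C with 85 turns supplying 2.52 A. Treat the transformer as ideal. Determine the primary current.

I_p ≈ 0.467 A

V_A = 240 × 145/1819 = 19.131 V; V_B = 240 × 272/1819 = 35.888 V; V_C = 240 × 85/1819 = 11.215 V.
P_out = V_A I_A + V_B I_B + V_C I_C = 19.131×2.49 + 35.888×1.01 + 11.215×2.52 = 47.637 + 36.247 + 28.262 = 112.15 W.
Ideal ⇒ P_in = P_out, so I_p = P_out/V_p = 112.15/240 = 0.467 A.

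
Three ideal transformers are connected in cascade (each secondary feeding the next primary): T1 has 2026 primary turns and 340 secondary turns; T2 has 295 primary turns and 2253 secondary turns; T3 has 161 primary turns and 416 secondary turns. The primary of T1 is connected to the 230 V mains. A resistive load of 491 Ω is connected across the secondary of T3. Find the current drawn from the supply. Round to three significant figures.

I_supply ≈ 5.14 A

After T1: V = 230.00 × 340/2026 = 38.598 V.
After T2: V = 38.598 × 2253/295 = 294.79 V.
After T3: V = 294.79 × 416/161 = 761.68 V.
I_load = 761.68/491 = 1.5513 A, so P_out = 761.68 × 1.5513 = 1181.6 W.
All ideal ⇒ P_in = P_out, so I_supply = 1181.6/230 = 5.14 A.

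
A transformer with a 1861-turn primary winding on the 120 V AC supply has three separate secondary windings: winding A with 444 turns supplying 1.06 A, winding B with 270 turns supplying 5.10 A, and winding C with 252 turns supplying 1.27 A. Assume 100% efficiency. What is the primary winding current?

I_p ≈ 1.16 A

V_A = 120 × 444/1861 = 28.630 V; V_B = 120 × 270/1861 = 17.410 V; V_C = 120 × 252/1861 = 16.249 V.
P_out = V_A I_A + V_B I_B + V_C I_C = 28.630×1.06 + 17.410×5.10 + 16.249×1.27 = 30.348 + 88.791 + 20.637 = 139.78 W.
Ideal ⇒ P_in = P_out, so I_p = P_out/V_p = 139.78/120 = 1.16 A.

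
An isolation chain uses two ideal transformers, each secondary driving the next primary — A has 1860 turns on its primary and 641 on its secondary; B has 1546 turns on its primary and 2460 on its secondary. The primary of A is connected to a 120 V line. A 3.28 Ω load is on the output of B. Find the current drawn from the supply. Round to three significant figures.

I_supply ≈ 11.0 A

After A: V = 120.00 × 641/1860 = 41.355 V.
After B: V = 41.355 × 2460/1546 = 65.804 V.
I_load = 65.804/3.28 = 20.062 A, so P_out = 65.804 × 20.062 = 1320.2 W.
All ideal ⇒ P_in = P_out, so I_supply = 1320.2/120 = 11.0 A.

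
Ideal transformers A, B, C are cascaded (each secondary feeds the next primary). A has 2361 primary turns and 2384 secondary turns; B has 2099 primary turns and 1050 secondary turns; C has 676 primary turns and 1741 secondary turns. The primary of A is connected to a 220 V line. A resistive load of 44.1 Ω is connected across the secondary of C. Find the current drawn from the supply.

I_supply ≈ 8.44 A

Secondary of A: V = 220.00 × 2384/2361 = 222.14 V.
Secondary of B: V = 222.14 × 1050/2099 = 111.12 V.
Secondary of C: V = 111.12 × 1741/676 = 286.19 V.
I_load = 286.19/44.1 = 6.4897 A, so P_out = 286.19 × 6.4897 = 1857.3 W.
All ideal ⇒ P_in = P_out, so I_supply = 1857.3/220 = 8.44 A.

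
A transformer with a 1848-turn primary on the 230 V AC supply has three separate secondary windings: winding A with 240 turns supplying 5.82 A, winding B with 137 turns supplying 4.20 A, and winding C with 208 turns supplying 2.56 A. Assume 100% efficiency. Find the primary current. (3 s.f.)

I_p ≈ 1.36 A

V_A = 230 × 240/1848 = 29.870 V; V_B = 230 × 137/1848 = 17.051 V; V_C = 230 × 208/1848 = 25.887 V.
P_out = V_A I_A + V_B I_B + V_C I_C = 29.870×5.82 + 17.051×4.20 + 25.887×2.56 = 173.84 + 71.614 + 66.272 = 311.73 W.
Ideal ⇒ P_in = P_out, so I_p = P_out/V_p = 311.73/230 = 1.36 A.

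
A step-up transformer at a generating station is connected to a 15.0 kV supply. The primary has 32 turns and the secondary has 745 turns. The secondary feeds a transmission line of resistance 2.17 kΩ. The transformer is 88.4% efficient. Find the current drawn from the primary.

V_s = 15000 × 745/32 = 349220 V.
I_s = V_s/R = 349220/2170 = 160.93 A.
P_out = V_s I_s = 349220 × 160.93 = 5.6200×10^7 W.
P_in = P_out/η = 5.6200×10^7/0.884 = 6.3575×10^7 W.
I_p = P_in/V_p = 6.3575×10^7/15000 = 4240 A.

I_p ≈ 4240 A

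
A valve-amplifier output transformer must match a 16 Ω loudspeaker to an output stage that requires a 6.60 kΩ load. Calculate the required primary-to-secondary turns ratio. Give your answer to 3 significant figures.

Z_p/Z_s = (N_p/N_s)², so N_p/N_s = √(6600/16) = √412 = 20.3.

N_p/N_s ≈ 20.3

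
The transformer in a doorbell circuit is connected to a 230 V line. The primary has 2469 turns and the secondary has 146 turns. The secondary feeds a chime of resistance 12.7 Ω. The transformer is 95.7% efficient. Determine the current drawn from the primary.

I_p ≈ 0.0662 A

V_s = 230 × 146/2469 = 13.601 V.
I_s = V_s/R = 13.601/12.7 = 1.0709 A.
P_out = V_s I_s = 13.601 × 1.0709 = 14.565 W.
P_in = P_out/η = 14.565/0.957 = 15.220 W.
I_p = P_in/V_p = 15.220/230 = 0.0662 A.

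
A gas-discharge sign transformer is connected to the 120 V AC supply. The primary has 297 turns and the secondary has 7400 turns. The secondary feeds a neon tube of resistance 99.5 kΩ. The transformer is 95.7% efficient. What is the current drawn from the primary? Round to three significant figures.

V_s = 120 × 7400/297 = 2989.9 V.
I_s = V_s/R = 2989.9/99500 = 0.030049 A.
P_out = V_s I_s = 2989.9 × 0.030049 = 89.844 W.
P_in = P_out/η = 89.844/0.957 = 93.881 W.
I_p = P_in/V_p = 93.881/120 = 0.782 A.

I_p ≈ 0.782 A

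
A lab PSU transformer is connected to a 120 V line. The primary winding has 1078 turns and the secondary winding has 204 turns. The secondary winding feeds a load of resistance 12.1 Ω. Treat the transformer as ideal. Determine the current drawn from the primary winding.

I_p ≈ 0.355 A

V_s = V_p × N_s/N_p = 120 × 204/1078 = 22.709 V.
I_s = V_s/R = 22.709/12.1 = 1.8768 A.
For an ideal transformer I_p N_p = I_s N_s, so I_p = 1.8768 × 204/1078 = 0.355 A.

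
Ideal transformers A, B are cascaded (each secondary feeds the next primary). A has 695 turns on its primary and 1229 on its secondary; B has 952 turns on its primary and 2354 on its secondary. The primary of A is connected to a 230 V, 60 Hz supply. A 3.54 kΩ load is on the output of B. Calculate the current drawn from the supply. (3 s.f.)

I_supply ≈ 1.24 A

Secondary of A: V = 230.00 × 1229/695 = 406.72 V.
Secondary of B: V = 406.72 × 2354/952 = 1005.7 V.
I_load = 1005.7/3540 = 0.28409 A, so P_out = 1005.7 × 0.28409 = 285.71 W.
All ideal ⇒ P_in = P_out, so I_supply = 285.71/230 = 1.24 A.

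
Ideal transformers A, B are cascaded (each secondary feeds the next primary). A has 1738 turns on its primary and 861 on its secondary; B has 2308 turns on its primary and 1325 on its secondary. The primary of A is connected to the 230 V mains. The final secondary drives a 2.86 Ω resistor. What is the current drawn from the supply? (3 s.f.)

I_supply ≈ 6.50 A

Secondary of A: V = 230.00 × 861/1738 = 113.94 V.
Secondary of B: V = 113.94 × 1325/2308 = 65.413 V.
I_load = 65.413/2.86 = 22.872 A, so P_out = 65.413 × 22.872 = 1496.1 W.
All ideal ⇒ P_in = P_out, so I_supply = 1496.1/230 = 6.50 A.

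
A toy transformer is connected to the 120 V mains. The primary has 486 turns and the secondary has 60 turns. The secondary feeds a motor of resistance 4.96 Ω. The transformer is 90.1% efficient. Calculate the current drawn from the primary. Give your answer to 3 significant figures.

I_p ≈ 0.409 A

V_s = 120 × 60/486 = 14.815 V.
I_s = V_s/R = 14.815/4.96 = 2.9869 A.
P_out = V_s I_s = 14.815 × 2.9869 = 44.250 W.
P_in = P_out/η = 44.250/0.901 = 49.112 W.
I_p = P_in/V_p = 49.112/120 = 0.409 A.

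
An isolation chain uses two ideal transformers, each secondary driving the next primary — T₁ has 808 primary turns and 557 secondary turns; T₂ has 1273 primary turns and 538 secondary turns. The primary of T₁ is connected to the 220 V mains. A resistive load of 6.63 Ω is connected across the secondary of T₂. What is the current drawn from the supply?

Secondary of T₁: V = 220.00 × 557/808 = 151.66 V.
Secondary of T₂: V = 151.66 × 538/1273 = 64.094 V.
I_load = 64.094/6.63 = 9.6673 A, so P_out = 64.094 × 9.6673 = 619.62 W.
All ideal ⇒ P_in = P_out, so I_supply = 619.62/220 = 2.82 A.

I_supply ≈ 2.82 A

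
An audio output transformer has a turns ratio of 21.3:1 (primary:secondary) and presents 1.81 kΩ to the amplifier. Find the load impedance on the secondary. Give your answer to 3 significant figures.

Z_s = Z_p/(N_p/N_s)² = 1810/21.3² = 3.99 Ω.

Z_s ≈ 3.99 Ω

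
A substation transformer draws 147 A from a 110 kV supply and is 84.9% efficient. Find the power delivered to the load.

P_in = V_p I_p = 110000 × 147 = 1.6170×10^7 W.
P_out = η P_in = 0.849 × 1.6170×10^7 = 1.37×10^7 W.

P_out ≈ 1.37×10^7 W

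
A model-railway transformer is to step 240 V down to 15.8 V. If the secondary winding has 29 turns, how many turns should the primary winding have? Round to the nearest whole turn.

N_p = 441 turns

N_p/N_s = V_p/V_s, so N_p = 29 × 240/15.8 = 440.5 ≈ 441 turns.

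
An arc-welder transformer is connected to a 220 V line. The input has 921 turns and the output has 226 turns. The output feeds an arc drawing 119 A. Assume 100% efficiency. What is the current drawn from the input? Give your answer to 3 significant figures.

For an ideal transformer I_in N_in = I_out N_out, so I_in = 119 × 226/921 = 29.2 A.

I_in ≈ 29.2 A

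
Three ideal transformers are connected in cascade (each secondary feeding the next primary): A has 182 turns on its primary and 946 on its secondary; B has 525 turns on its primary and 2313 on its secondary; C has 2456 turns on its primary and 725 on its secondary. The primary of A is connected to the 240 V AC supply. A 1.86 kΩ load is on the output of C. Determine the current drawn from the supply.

Secondary of A: V = 240.00 × 946/182 = 1247.5 V.
Secondary of B: V = 1247.5 × 2313/525 = 5496.0 V.
Secondary of C: V = 5496.0 × 725/2456 = 1622.4 V.
I_load = 1622.4/1860 = 0.87226 A, so P_out = 1622.4 × 0.87226 = 1415.1 W.
All ideal ⇒ P_in = P_out, so I_supply = 1415.1/240 = 5.90 A.

I_supply ≈ 5.90 A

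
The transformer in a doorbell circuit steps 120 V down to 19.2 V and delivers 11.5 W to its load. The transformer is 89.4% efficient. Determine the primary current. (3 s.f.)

P_in = P_out/η = 11.5/0.894 = 12.864 W.
I_p = P_in/V_p = 12.864/120 = 0.107 A.

I_p ≈ 0.107 A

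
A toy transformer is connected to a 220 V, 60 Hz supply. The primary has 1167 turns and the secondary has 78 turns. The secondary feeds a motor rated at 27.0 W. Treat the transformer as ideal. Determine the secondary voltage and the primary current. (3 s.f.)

V_s = V_p × N_s/N_p = 220 × 78/1167 = 14.704 V.
I_s = P/V_s = 27.0/14.704 = 1.8362 A.
I_p = I_s × N_s/N_p = 1.8362 × 78/1167 = 0.123 A.

V_s ≈ 14.7 V, I_p ≈ 0.123 A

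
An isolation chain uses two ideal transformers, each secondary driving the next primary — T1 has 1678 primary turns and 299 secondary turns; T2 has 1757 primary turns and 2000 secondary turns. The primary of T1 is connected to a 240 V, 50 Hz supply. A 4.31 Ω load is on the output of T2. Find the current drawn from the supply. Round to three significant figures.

Secondary of T1: V = 240.00 × 299/1678 = 42.765 V.
Secondary of T2: V = 42.765 × 2000/1757 = 48.680 V.
I_load = 48.680/4.31 = 11.295 A, so P_out = 48.680 × 11.295 = 549.82 W.
All ideal ⇒ P_in = P_out, so I_supply = 549.82/240 = 2.29 A.

I_supply ≈ 2.29 A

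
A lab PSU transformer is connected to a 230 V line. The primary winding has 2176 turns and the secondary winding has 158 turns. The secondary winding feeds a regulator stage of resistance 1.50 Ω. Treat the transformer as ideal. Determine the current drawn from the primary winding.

I_p ≈ 0.808 A

V_s = V_p × N_s/N_p = 230 × 158/2176 = 16.700 V.
I_s = V_s/R = 16.700/1.50 = 11.134 A.
For an ideal transformer I_p N_p = I_s N_s, so I_p = 11.134 × 158/2176 = 0.808 A.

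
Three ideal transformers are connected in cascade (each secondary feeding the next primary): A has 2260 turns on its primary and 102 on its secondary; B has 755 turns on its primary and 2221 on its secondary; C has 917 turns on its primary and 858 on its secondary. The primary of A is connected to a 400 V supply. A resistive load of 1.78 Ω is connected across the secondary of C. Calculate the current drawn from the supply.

Secondary of A: V = 400.00 × 102/2260 = 18.053 V.
Secondary of B: V = 18.053 × 2221/755 = 53.107 V.
Secondary of C: V = 53.107 × 858/917 = 49.690 V.
I_load = 49.690/1.78 = 27.916 A, so P_out = 49.690 × 27.916 = 1387.1 W.
All ideal ⇒ P_in = P_out, so I_supply = 1387.1/400 = 3.47 A.

I_supply ≈ 3.47 A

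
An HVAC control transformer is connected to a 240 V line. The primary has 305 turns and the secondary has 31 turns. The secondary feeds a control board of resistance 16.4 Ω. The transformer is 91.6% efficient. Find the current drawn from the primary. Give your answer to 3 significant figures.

I_p ≈ 0.165 A

V_s = 240 × 31/305 = 24.393 V.
I_s = V_s/R = 24.393/16.4 = 1.4874 A.
P_out = V_s I_s = 24.393 × 1.4874 = 36.283 W.
P_in = P_out/η = 36.283/0.916 = 39.610 W.
I_p = P_in/V_p = 39.610/240 = 0.165 A.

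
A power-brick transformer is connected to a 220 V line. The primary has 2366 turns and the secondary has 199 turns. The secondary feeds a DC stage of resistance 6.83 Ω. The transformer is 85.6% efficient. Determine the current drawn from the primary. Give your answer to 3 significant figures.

V_s = 220 × 199/2366 = 18.504 V.
I_s = V_s/R = 18.504/6.83 = 2.7092 A.
P_out = V_s I_s = 18.504 × 2.7092 = 50.130 W.
P_in = P_out/η = 50.130/0.856 = 58.564 W.
I_p = P_in/V_p = 58.564/220 = 0.266 A.

I_p ≈ 0.266 A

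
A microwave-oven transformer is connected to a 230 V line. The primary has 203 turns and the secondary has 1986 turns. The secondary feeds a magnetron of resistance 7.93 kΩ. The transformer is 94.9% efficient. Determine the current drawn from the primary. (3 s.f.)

I_p ≈ 2.93 A

V_s = 230 × 1986/203 = 2250.1 V.
I_s = V_s/R = 2250.1/7930 = 0.28375 A.
P_out = V_s I_s = 2250.1 × 0.28375 = 638.48 W.
P_in = P_out/η = 638.48/0.949 = 672.79 W.
I_p = P_in/V_p = 672.79/230 = 2.93 A.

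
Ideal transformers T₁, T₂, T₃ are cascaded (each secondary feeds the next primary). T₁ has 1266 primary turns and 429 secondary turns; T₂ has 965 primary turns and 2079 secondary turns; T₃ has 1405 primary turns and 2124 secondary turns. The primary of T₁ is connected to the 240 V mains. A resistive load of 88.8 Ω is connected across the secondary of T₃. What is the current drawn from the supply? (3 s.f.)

I_supply ≈ 3.29 A

Secondary of T₁: V = 240.00 × 429/1266 = 81.327 V.
Secondary of T₂: V = 81.327 × 2079/965 = 175.21 V.
Secondary of T₃: V = 175.21 × 2124/1405 = 264.87 V.
I_load = 264.87/88.8 = 2.9828 A, so P_out = 264.87 × 2.9828 = 790.07 W.
All ideal ⇒ P_in = P_out, so I_supply = 790.07/240 = 3.29 A.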